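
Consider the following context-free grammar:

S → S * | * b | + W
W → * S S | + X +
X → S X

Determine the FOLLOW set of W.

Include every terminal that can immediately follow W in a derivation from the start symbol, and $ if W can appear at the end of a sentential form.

We compute FOLLOW(W) using the standard algorithm.
FOLLOW(S) starts with {$}.
FIRST(S) = {*, +}
FIRST(W) = {*, +}
FIRST(X) = {*, +}
FOLLOW(S) = {$, *, +}
FOLLOW(W) = {$, *, +}
FOLLOW(X) = {+}
Therefore, FOLLOW(W) = {$, *, +}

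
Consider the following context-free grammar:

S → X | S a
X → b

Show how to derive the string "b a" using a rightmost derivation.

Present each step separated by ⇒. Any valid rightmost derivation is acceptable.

S ⇒ S a ⇒ X a ⇒ b a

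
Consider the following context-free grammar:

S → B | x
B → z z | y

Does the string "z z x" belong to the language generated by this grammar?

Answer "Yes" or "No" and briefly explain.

No - no valid derivation exists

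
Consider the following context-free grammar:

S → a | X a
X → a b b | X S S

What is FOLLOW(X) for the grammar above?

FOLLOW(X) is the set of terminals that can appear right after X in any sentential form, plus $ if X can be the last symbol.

We compute FOLLOW(X) using the standard algorithm.
FOLLOW(S) starts with {$}.
FIRST(S) = {a}
FIRST(X) = {a}
FOLLOW(S) = {$, a}
FOLLOW(X) = {a}
Therefore, FOLLOW(X) = {a}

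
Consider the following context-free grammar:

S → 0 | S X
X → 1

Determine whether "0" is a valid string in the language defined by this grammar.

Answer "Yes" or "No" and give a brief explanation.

Yes - a valid derivation exists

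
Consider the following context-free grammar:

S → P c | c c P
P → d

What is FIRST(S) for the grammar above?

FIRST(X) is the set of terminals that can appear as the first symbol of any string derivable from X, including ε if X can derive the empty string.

We compute FIRST(S) using the standard algorithm.
FIRST(P) = {d}
FIRST(S) = {c, d}
Therefore, FIRST(S) = {c, d}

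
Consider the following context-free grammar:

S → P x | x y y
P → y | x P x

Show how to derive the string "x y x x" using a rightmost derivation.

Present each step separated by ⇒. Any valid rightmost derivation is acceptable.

S ⇒ P x ⇒ x P x x ⇒ x y x x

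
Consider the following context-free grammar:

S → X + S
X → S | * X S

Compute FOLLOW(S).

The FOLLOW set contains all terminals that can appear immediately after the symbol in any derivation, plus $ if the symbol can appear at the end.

We compute FOLLOW(S) using the standard algorithm.
FOLLOW(S) starts with {$}.
FIRST(S) = {*}
FIRST(X) = {*}
FOLLOW(S) = {$, *, +}
FOLLOW(X) = {*, +}
Therefore, FOLLOW(S) = {$, *, +}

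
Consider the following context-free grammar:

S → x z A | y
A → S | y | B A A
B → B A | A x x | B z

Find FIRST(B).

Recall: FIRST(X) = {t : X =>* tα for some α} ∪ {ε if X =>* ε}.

We compute FIRST(B) using the standard algorithm.
FIRST(A) = {x, y}
FIRST(B) = {x, y}
FIRST(S) = {x, y}
Therefore, FIRST(B) = {x, y}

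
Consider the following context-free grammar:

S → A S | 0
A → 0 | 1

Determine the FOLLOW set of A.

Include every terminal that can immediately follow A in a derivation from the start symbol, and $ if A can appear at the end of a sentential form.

We compute FOLLOW(A) using the standard algorithm.
FOLLOW(S) starts with {$}.
FIRST(A) = {0, 1}
FIRST(S) = {0, 1}
FOLLOW(A) = {0, 1}
FOLLOW(S) = {$}
Therefore, FOLLOW(A) = {0, 1}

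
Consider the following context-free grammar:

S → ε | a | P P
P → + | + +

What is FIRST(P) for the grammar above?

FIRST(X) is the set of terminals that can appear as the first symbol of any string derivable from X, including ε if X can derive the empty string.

We compute FIRST(P) using the standard algorithm.
FIRST(P) = {+}
FIRST(S) = {+, a, ε}
Therefore, FIRST(P) = {+}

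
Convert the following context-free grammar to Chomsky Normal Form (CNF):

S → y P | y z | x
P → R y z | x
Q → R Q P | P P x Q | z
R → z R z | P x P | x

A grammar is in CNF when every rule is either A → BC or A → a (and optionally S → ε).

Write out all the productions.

TY → y; TZ → z; S → x; P → x; TX → x; Q → z; R → x; S → TY P; S → TY TZ; P → R X0; X0 → TY TZ; Q → R X1; X1 → Q P; Q → P X2; X2 → P X3; X3 → TX Q; R → TZ X4; X4 → R TZ; R → P X5; X5 → TX P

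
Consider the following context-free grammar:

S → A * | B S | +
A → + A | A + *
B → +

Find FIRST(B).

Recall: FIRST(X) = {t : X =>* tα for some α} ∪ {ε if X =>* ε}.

We compute FIRST(B) using the standard algorithm.
FIRST(A) = {+}
FIRST(B) = {+}
FIRST(S) = {+}
Therefore, FIRST(B) = {+}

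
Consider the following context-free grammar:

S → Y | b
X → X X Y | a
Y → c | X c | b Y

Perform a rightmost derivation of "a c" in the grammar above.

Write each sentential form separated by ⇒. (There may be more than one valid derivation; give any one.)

S ⇒ Y ⇒ X c ⇒ a c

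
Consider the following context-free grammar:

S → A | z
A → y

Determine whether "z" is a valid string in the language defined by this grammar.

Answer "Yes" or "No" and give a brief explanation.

Yes - a valid derivation exists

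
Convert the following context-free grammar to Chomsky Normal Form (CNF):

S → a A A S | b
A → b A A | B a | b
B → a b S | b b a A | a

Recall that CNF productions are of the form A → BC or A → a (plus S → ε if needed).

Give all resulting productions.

TA → a; S → b; TB → b; A → b; B → a; S → TA X0; X0 → A X1; X1 → A S; A → TB X2; X2 → A A; A → B TA; B → TA X3; X3 → TB S; B → TB X4; X4 → TB X5; X5 → TA A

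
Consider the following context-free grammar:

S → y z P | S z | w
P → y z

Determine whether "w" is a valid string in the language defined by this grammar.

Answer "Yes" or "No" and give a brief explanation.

Yes - a valid derivation exists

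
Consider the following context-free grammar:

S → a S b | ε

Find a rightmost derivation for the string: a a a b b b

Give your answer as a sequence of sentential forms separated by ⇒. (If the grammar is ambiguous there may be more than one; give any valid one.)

S ⇒ a S b ⇒ a a S b b ⇒ a a a S b b b ⇒ a a a b b b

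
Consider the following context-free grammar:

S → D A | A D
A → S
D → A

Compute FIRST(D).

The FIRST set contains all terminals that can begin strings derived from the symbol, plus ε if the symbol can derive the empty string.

We compute FIRST(D) using the standard algorithm.
FIRST(A) = {}
FIRST(D) = {}
FIRST(S) = {}
Therefore, FIRST(D) = {}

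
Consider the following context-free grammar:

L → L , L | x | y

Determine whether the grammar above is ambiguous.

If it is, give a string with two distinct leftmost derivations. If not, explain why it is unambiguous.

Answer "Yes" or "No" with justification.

Yes - the string 'x , y , x , y , y' has two distinct leftmost derivations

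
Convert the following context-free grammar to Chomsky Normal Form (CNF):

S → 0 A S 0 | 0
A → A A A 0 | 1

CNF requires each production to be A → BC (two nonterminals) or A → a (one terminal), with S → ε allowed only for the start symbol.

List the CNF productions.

T0 → 0; S → 0; A → 1; S → T0 X0; X0 → A X1; X1 → S T0; A → A X2; X2 → A X3; X3 → A T0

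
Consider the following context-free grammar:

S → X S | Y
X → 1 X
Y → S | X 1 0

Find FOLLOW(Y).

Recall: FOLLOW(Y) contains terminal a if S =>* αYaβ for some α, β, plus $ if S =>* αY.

We compute FOLLOW(Y) using the standard algorithm.
FOLLOW(S) starts with {$}.
FIRST(S) = {1}
FIRST(X) = {1}
FIRST(Y) = {1}
FOLLOW(S) = {$}
FOLLOW(X) = {1}
FOLLOW(Y) = {$}
Therefore, FOLLOW(Y) = {$}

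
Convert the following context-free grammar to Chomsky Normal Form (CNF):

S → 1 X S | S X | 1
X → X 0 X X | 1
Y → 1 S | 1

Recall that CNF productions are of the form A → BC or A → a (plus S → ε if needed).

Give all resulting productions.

T1 → 1; S → 1; T0 → 0; X → 1; Y → 1; S → T1 X0; X0 → X S; S → S X; X → X X1; X1 → T0 X2; X2 → X X; Y → T1 S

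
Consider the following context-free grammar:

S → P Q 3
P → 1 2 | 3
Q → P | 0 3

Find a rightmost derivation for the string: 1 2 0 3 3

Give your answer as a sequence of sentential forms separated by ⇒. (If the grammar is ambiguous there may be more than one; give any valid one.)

S ⇒ P Q 3 ⇒ P 0 3 3 ⇒ 1 2 0 3 3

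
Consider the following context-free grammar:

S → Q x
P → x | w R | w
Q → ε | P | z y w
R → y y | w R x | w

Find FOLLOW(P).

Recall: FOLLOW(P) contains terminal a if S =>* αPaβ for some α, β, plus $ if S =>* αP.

We compute FOLLOW(P) using the standard algorithm.
FOLLOW(S) starts with {$}.
FIRST(P) = {w, x}
FIRST(Q) = {w, x, z, ε}
FIRST(R) = {w, y}
FIRST(S) = {w, x, z}
FOLLOW(P) = {x}
FOLLOW(Q) = {x}
FOLLOW(R) = {x}
FOLLOW(S) = {$}
Therefore, FOLLOW(P) = {x}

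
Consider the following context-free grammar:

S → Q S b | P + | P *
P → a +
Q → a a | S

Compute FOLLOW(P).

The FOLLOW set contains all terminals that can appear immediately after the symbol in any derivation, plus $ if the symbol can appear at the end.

We compute FOLLOW(P) using the standard algorithm.
FOLLOW(S) starts with {$}.
FIRST(P) = {a}
FIRST(Q) = {a}
FIRST(S) = {a}
FOLLOW(P) = {*, +}
FOLLOW(Q) = {a}
FOLLOW(S) = {$, a, b}
Therefore, FOLLOW(P) = {*, +}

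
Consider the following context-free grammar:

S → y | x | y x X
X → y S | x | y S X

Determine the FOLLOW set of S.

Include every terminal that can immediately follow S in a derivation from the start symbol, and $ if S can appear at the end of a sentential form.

We compute FOLLOW(S) using the standard algorithm.
FOLLOW(S) starts with {$}.
FIRST(S) = {x, y}
FIRST(X) = {x, y}
FOLLOW(S) = {$, x, y}
FOLLOW(X) = {$, x, y}
Therefore, FOLLOW(S) = {$, x, y}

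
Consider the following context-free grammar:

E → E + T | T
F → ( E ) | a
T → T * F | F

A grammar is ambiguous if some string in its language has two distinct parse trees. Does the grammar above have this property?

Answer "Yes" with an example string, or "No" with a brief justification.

No - the grammar is unambiguous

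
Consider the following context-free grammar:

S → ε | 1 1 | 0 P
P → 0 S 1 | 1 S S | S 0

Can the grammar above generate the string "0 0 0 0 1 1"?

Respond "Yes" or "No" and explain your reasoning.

Yes - a valid derivation exists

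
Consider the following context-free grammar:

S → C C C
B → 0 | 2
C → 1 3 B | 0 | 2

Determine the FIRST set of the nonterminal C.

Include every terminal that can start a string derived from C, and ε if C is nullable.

We compute FIRST(C) using the standard algorithm.
FIRST(B) = {0, 2}
FIRST(C) = {0, 1, 2}
FIRST(S) = {0, 1, 2}
Therefore, FIRST(C) = {0, 1, 2}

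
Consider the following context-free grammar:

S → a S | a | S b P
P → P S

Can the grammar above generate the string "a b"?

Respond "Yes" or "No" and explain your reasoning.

No - no valid derivation exists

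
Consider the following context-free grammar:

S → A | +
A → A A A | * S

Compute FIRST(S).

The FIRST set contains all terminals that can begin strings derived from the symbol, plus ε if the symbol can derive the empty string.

We compute FIRST(S) using the standard algorithm.
FIRST(A) = {*}
FIRST(S) = {*, +}
Therefore, FIRST(S) = {*, +}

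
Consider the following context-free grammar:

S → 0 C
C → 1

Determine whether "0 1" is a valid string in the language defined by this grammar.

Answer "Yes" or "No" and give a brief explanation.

Yes - a valid derivation exists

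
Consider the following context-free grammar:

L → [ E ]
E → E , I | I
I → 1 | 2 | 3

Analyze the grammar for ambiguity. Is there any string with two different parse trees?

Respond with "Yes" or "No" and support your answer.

No - the grammar is unambiguous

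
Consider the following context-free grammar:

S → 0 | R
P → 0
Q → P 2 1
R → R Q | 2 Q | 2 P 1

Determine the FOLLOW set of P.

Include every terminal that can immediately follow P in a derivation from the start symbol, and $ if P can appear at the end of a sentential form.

We compute FOLLOW(P) using the standard algorithm.
FOLLOW(S) starts with {$}.
FIRST(P) = {0}
FIRST(Q) = {0}
FIRST(R) = {2}
FIRST(S) = {0, 2}
FOLLOW(P) = {1, 2}
FOLLOW(Q) = {$, 0}
FOLLOW(R) = {$, 0}
FOLLOW(S) = {$}
Therefore, FOLLOW(P) = {1, 2}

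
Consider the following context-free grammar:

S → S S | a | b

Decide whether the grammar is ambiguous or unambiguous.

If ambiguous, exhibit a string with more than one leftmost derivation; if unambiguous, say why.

Ambiguous - the string 'b a b b b' has two distinct leftmost derivations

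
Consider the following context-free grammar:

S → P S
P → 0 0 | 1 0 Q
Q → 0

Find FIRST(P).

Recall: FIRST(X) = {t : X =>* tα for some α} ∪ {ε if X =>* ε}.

We compute FIRST(P) using the standard algorithm.
FIRST(P) = {0, 1}
FIRST(Q) = {0}
FIRST(S) = {0, 1}
Therefore, FIRST(P) = {0, 1}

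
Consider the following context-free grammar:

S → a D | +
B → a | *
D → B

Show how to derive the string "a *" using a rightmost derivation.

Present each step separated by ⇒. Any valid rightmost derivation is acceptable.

S ⇒ a D ⇒ a B ⇒ a *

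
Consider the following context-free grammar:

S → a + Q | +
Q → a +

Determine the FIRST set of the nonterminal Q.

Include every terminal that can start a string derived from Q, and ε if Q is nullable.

We compute FIRST(Q) using the standard algorithm.
FIRST(Q) = {a}
FIRST(S) = {+, a}
Therefore, FIRST(Q) = {a}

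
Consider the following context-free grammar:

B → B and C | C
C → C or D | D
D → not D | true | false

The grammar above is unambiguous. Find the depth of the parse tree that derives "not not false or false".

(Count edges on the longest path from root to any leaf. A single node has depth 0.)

6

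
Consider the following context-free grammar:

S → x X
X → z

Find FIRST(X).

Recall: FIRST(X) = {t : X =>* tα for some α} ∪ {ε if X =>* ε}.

We compute FIRST(X) using the standard algorithm.
FIRST(S) = {x}
FIRST(X) = {z}
Therefore, FIRST(X) = {z}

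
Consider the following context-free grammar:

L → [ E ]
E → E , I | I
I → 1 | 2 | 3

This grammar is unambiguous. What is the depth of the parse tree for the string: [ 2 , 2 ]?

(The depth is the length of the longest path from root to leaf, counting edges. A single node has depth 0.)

4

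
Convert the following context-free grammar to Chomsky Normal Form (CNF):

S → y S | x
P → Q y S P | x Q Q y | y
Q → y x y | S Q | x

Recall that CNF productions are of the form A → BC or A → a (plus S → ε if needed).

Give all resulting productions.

TY → y; S → x; TX → x; P → y; Q → x; S → TY S; P → Q X0; X0 → TY X1; X1 → S P; P → TX X2; X2 → Q X3; X3 → Q TY; Q → TY X4; X4 → TX TY; Q → S Q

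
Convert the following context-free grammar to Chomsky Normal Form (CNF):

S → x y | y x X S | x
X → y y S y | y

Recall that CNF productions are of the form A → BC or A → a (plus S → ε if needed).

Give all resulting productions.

TX → x; TY → y; S → x; X → y; S → TX TY; S → TY X0; X0 → TX X1; X1 → X S; X → TY X2; X2 → TY X3; X3 → S TY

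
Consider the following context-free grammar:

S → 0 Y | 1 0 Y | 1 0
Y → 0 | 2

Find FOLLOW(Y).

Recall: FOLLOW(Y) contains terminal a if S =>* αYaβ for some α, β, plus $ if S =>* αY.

We compute FOLLOW(Y) using the standard algorithm.
FOLLOW(S) starts with {$}.
FIRST(S) = {0, 1}
FIRST(Y) = {0, 2}
FOLLOW(S) = {$}
FOLLOW(Y) = {$}
Therefore, FOLLOW(Y) = {$}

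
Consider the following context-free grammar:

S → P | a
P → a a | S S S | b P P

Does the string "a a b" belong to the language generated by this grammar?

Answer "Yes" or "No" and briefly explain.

No - no valid derivation exists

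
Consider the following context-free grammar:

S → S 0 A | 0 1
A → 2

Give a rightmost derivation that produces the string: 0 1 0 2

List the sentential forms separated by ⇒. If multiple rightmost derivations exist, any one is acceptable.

S ⇒ S 0 A ⇒ S 0 2 ⇒ 0 1 0 2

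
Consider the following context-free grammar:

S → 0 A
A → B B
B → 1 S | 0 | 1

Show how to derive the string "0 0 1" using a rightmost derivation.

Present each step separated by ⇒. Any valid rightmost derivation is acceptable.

S ⇒ 0 A ⇒ 0 B B ⇒ 0 B 1 ⇒ 0 0 1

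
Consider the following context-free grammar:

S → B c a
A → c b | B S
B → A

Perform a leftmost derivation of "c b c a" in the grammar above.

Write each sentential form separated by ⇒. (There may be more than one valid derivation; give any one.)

S ⇒ B c a ⇒ A c a ⇒ c b c a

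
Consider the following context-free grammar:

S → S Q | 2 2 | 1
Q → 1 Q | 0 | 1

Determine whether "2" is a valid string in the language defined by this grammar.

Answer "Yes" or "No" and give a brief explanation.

No - no valid derivation exists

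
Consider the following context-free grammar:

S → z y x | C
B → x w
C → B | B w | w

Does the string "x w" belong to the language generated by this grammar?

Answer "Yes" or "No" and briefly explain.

Yes - a valid derivation exists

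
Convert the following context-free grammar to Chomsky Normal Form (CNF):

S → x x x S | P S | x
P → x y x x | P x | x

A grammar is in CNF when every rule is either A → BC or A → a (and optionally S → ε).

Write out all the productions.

TX → x; S → x; TY → y; P → x; S → TX X0; X0 → TX X1; X1 → TX S; S → P S; P → TX X2; X2 → TY X3; X3 → TX TX; P → P TX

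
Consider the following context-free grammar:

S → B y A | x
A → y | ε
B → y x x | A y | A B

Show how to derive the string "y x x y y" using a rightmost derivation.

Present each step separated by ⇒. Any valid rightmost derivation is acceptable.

S ⇒ B y A ⇒ B y y ⇒ y x x y y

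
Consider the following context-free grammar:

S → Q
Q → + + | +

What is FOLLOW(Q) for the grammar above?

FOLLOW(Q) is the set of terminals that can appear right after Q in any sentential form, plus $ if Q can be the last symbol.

We compute FOLLOW(Q) using the standard algorithm.
FOLLOW(S) starts with {$}.
FIRST(Q) = {+}
FIRST(S) = {+}
FOLLOW(Q) = {$}
FOLLOW(S) = {$}
Therefore, FOLLOW(Q) = {$}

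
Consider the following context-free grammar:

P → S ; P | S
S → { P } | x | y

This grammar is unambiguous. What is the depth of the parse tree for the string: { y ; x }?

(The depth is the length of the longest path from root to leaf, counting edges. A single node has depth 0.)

5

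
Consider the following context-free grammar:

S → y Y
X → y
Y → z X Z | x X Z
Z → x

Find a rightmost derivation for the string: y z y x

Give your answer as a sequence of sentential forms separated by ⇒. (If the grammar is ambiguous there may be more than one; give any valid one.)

S ⇒ y Y ⇒ y z X Z ⇒ y z X x ⇒ y z y x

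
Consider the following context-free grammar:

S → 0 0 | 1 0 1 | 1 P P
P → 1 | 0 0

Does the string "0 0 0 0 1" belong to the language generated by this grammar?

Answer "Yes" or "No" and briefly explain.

No - no valid derivation exists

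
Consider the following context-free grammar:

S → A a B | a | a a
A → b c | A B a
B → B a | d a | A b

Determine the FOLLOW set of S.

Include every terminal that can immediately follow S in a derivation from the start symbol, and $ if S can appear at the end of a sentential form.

We compute FOLLOW(S) using the standard algorithm.
FOLLOW(S) starts with {$}.
FIRST(A) = {b}
FIRST(B) = {b, d}
FIRST(S) = {a, b}
FOLLOW(A) = {a, b, d}
FOLLOW(B) = {$, a}
FOLLOW(S) = {$}
Therefore, FOLLOW(S) = {$}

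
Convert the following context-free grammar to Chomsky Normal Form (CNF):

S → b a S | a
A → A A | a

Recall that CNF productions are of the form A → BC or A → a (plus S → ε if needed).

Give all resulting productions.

TB → b; TA → a; S → a; A → a; S → TB X0; X0 → TA S; A → A A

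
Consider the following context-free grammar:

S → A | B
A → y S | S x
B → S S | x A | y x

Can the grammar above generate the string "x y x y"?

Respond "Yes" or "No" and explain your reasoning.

No - no valid derivation exists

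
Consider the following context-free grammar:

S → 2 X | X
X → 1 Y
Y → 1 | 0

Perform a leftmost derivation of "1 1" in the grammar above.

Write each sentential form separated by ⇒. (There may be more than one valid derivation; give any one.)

S ⇒ X ⇒ 1 Y ⇒ 1 1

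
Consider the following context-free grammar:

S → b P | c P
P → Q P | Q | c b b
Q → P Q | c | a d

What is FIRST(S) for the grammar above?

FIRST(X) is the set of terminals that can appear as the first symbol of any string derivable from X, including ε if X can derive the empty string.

We compute FIRST(S) using the standard algorithm.
FIRST(P) = {a, c}
FIRST(Q) = {a, c}
FIRST(S) = {b, c}
Therefore, FIRST(S) = {b, c}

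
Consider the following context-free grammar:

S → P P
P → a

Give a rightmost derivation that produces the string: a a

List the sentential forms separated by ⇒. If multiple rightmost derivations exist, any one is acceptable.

S ⇒ P P ⇒ P a ⇒ a a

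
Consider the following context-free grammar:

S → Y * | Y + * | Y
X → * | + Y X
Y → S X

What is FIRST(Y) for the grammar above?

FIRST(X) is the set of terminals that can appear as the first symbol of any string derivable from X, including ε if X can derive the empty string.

We compute FIRST(Y) using the standard algorithm.
FIRST(S) = {}
FIRST(X) = {*, +}
FIRST(Y) = {}
Therefore, FIRST(Y) = {}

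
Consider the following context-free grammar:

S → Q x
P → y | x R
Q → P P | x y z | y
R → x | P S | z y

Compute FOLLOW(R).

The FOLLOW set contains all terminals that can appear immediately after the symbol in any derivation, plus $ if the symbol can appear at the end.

We compute FOLLOW(R) using the standard algorithm.
FOLLOW(S) starts with {$}.
FIRST(P) = {x, y}
FIRST(Q) = {x, y}
FIRST(R) = {x, y, z}
FIRST(S) = {x, y}
FOLLOW(P) = {x, y}
FOLLOW(Q) = {x}
FOLLOW(R) = {x, y}
FOLLOW(S) = {$, x, y}
Therefore, FOLLOW(R) = {x, y}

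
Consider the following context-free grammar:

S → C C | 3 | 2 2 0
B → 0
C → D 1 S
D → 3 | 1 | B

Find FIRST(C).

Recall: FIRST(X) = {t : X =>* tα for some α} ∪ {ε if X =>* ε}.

We compute FIRST(C) using the standard algorithm.
FIRST(B) = {0}
FIRST(C) = {0, 1, 3}
FIRST(D) = {0, 1, 3}
FIRST(S) = {0, 1, 2, 3}
Therefore, FIRST(C) = {0, 1, 3}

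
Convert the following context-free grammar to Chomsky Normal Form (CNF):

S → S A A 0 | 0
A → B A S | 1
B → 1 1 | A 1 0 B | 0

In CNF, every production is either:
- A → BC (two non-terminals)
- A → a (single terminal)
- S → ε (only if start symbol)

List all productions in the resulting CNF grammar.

T0 → 0; S → 0; A → 1; T1 → 1; B → 0; S → S X0; X0 → A X1; X1 → A T0; A → B X2; X2 → A S; B → T1 T1; B → A X3; X3 → T1 X4; X4 → T0 B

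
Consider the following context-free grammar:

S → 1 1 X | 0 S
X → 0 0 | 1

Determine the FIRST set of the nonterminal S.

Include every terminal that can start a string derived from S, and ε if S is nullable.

We compute FIRST(S) using the standard algorithm.
FIRST(S) = {0, 1}
FIRST(X) = {0, 1}
Therefore, FIRST(S) = {0, 1}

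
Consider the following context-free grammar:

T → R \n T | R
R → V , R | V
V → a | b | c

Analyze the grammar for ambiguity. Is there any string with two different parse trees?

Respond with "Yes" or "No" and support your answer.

No - the grammar is unambiguous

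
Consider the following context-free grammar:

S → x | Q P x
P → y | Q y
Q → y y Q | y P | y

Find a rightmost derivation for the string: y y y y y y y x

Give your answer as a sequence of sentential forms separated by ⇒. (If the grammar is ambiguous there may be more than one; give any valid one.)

S ⇒ Q P x ⇒ Q y x ⇒ y y Q y x ⇒ y y y y Q y x ⇒ y y y y y P y x ⇒ y y y y y y y x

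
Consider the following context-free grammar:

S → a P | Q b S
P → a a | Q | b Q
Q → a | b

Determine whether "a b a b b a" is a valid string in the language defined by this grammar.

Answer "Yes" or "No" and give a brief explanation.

No - no valid derivation exists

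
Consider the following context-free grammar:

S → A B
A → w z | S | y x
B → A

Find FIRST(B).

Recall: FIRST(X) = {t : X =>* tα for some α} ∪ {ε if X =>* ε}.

We compute FIRST(B) using the standard algorithm.
FIRST(A) = {w, y}
FIRST(B) = {w, y}
FIRST(S) = {w, y}
Therefore, FIRST(B) = {w, y}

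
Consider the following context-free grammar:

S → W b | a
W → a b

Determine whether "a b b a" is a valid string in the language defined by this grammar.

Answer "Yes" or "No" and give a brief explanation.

No - no valid derivation exists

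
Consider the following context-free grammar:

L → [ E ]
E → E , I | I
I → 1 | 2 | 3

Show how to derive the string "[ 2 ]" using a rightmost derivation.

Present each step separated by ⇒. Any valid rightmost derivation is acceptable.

L ⇒ [ E ] ⇒ [ I ] ⇒ [ 2 ]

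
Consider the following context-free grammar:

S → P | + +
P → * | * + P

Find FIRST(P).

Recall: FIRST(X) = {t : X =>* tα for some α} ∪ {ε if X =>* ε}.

We compute FIRST(P) using the standard algorithm.
FIRST(P) = {*}
FIRST(S) = {*, +}
Therefore, FIRST(P) = {*}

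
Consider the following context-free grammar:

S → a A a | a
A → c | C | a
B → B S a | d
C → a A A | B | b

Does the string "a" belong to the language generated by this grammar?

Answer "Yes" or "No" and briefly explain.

Yes - a valid derivation exists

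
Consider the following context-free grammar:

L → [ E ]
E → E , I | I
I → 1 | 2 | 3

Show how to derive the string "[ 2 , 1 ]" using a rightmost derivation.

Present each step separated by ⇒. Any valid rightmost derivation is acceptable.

L ⇒ [ E ] ⇒ [ E , I ] ⇒ [ E , 1 ] ⇒ [ I , 1 ] ⇒ [ 2 , 1 ]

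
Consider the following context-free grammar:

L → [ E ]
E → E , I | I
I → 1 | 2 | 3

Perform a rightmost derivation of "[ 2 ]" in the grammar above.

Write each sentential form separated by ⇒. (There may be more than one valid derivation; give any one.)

L ⇒ [ E ] ⇒ [ I ] ⇒ [ 2 ]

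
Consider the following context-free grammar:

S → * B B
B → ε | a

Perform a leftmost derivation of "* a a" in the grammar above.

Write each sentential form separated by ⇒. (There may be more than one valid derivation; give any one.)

S ⇒ * B B ⇒ * a B ⇒ * a a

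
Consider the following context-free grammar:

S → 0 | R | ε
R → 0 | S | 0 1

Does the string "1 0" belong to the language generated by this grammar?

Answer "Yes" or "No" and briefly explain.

No - no valid derivation exists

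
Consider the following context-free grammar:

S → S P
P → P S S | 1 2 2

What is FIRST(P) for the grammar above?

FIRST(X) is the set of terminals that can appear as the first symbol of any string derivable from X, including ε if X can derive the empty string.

We compute FIRST(P) using the standard algorithm.
FIRST(P) = {1}
FIRST(S) = {}
Therefore, FIRST(P) = {1}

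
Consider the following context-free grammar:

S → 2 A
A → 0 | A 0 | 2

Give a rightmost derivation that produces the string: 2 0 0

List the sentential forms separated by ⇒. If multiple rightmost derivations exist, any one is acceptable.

S ⇒ 2 A ⇒ 2 A 0 ⇒ 2 0 0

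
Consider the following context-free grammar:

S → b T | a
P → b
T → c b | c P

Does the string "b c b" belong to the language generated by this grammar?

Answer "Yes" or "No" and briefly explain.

Yes - a valid derivation exists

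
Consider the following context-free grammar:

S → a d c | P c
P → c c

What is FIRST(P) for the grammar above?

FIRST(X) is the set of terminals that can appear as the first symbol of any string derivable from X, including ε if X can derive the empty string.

We compute FIRST(P) using the standard algorithm.
FIRST(P) = {c}
FIRST(S) = {a, c}
Therefore, FIRST(P) = {c}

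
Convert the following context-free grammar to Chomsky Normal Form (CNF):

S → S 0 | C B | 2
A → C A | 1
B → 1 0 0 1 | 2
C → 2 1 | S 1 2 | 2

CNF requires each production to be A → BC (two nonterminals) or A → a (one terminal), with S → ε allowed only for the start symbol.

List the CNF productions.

T0 → 0; S → 2; A → 1; T1 → 1; B → 2; T2 → 2; C → 2; S → S T0; S → C B; A → C A; B → T1 X0; X0 → T0 X1; X1 → T0 T1; C → T2 T1; C → S X2; X2 → T1 T2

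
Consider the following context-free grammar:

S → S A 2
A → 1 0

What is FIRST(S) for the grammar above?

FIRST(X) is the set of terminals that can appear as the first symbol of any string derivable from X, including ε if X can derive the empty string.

We compute FIRST(S) using the standard algorithm.
FIRST(A) = {1}
FIRST(S) = {}
Therefore, FIRST(S) = {}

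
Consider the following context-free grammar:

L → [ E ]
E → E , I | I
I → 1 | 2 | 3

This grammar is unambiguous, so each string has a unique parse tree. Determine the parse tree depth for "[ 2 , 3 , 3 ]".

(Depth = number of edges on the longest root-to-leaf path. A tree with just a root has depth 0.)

5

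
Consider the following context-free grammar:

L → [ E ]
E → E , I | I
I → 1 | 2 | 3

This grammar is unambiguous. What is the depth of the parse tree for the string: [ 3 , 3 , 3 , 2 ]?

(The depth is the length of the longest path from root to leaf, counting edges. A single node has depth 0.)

6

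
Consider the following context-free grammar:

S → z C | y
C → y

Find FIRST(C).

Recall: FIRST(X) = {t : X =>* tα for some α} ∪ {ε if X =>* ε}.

We compute FIRST(C) using the standard algorithm.
FIRST(C) = {y}
FIRST(S) = {y, z}
Therefore, FIRST(C) = {y}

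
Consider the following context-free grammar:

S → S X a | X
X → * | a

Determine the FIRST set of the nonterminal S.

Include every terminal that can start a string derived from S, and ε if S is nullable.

We compute FIRST(S) using the standard algorithm.
FIRST(S) = {*, a}
FIRST(X) = {*, a}
Therefore, FIRST(S) = {*, a}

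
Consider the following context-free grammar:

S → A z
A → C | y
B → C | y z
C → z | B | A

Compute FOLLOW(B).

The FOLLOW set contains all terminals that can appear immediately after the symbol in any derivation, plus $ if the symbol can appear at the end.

We compute FOLLOW(B) using the standard algorithm.
FOLLOW(S) starts with {$}.
FIRST(A) = {y, z}
FIRST(B) = {y, z}
FIRST(C) = {y, z}
FIRST(S) = {y, z}
FOLLOW(A) = {z}
FOLLOW(B) = {z}
FOLLOW(C) = {z}
FOLLOW(S) = {$}
Therefore, FOLLOW(B) = {z}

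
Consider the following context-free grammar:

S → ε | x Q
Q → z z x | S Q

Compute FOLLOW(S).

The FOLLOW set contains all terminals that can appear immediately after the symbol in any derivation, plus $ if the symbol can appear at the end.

We compute FOLLOW(S) using the standard algorithm.
FOLLOW(S) starts with {$}.
FIRST(Q) = {x, z}
FIRST(S) = {x, ε}
FOLLOW(Q) = {$, x, z}
FOLLOW(S) = {$, x, z}
Therefore, FOLLOW(S) = {$, x, z}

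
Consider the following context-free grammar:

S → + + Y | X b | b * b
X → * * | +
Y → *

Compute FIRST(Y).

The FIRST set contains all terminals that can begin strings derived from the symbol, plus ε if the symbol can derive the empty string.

We compute FIRST(Y) using the standard algorithm.
FIRST(S) = {*, +, b}
FIRST(X) = {*, +}
FIRST(Y) = {*}
Therefore, FIRST(Y) = {*}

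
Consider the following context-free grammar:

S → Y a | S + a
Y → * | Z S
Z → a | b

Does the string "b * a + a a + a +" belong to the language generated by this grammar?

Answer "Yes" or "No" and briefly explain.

No - no valid derivation exists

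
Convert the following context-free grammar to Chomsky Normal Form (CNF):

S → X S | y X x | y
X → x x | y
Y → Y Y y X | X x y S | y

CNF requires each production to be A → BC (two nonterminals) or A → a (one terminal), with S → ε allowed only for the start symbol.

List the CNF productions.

TY → y; TX → x; S → y; X → y; Y → y; S → X S; S → TY X0; X0 → X TX; X → TX TX; Y → Y X1; X1 → Y X2; X2 → TY X; Y → X X3; X3 → TX X4; X4 → TY S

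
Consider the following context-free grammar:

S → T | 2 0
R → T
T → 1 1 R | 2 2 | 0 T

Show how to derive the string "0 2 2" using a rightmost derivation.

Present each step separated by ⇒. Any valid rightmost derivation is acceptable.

S ⇒ T ⇒ 0 T ⇒ 0 2 2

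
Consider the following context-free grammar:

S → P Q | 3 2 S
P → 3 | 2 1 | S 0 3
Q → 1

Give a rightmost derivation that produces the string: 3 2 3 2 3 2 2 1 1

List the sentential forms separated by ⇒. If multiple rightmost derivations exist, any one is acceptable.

S ⇒ 3 2 S ⇒ 3 2 3 2 S ⇒ 3 2 3 2 3 2 S ⇒ 3 2 3 2 3 2 P Q ⇒ 3 2 3 2 3 2 P 1 ⇒ 3 2 3 2 3 2 2 1 1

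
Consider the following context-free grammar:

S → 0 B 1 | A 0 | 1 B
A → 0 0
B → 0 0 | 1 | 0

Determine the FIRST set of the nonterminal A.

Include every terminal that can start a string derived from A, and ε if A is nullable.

We compute FIRST(A) using the standard algorithm.
FIRST(A) = {0}
FIRST(B) = {0, 1}
FIRST(S) = {0, 1}
Therefore, FIRST(A) = {0}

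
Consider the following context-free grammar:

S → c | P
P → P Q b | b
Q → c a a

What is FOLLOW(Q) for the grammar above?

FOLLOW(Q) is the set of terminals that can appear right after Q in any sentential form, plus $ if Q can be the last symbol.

We compute FOLLOW(Q) using the standard algorithm.
FOLLOW(S) starts with {$}.
FIRST(P) = {b}
FIRST(Q) = {c}
FIRST(S) = {b, c}
FOLLOW(P) = {$, c}
FOLLOW(Q) = {b}
FOLLOW(S) = {$}
Therefore, FOLLOW(Q) = {b}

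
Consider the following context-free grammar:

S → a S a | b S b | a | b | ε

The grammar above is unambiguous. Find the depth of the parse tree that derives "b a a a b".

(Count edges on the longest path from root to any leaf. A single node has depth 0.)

3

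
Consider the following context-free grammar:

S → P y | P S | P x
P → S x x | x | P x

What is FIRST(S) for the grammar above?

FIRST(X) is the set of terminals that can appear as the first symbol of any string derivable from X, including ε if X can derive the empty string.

We compute FIRST(S) using the standard algorithm.
FIRST(P) = {x}
FIRST(S) = {x}
Therefore, FIRST(S) = {x}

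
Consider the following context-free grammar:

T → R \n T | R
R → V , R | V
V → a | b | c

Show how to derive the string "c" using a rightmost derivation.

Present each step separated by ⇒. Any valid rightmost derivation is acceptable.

T ⇒ R ⇒ V ⇒ c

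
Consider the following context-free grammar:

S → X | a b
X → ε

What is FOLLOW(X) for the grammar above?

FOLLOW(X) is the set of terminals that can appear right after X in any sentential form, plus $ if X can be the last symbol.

We compute FOLLOW(X) using the standard algorithm.
FOLLOW(S) starts with {$}.
FIRST(S) = {a, ε}
FIRST(X) = {ε}
FOLLOW(S) = {$}
FOLLOW(X) = {$}
Therefore, FOLLOW(X) = {$}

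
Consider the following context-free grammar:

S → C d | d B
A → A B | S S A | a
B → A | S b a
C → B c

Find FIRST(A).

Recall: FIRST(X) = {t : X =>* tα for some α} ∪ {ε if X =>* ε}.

We compute FIRST(A) using the standard algorithm.
FIRST(A) = {a, d}
FIRST(B) = {a, d}
FIRST(C) = {a, d}
FIRST(S) = {a, d}
Therefore, FIRST(A) = {a, d}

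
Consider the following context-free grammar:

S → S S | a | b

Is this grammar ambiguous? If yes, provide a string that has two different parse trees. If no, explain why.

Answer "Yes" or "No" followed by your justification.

Yes - the string 'b b a a b b' has two distinct leftmost derivations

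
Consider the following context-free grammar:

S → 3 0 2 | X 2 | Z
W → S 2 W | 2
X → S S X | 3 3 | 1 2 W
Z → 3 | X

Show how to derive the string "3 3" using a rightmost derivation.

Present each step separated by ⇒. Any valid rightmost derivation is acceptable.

S ⇒ Z ⇒ X ⇒ 3 3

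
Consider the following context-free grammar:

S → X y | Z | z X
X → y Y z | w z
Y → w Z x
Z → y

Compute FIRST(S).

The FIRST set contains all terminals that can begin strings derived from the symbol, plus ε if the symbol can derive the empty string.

We compute FIRST(S) using the standard algorithm.
FIRST(S) = {w, y, z}
FIRST(X) = {w, y}
FIRST(Y) = {w}
FIRST(Z) = {y}
Therefore, FIRST(S) = {w, y, z}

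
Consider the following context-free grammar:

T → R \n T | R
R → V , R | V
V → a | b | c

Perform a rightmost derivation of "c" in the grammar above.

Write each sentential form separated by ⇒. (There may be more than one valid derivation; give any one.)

T ⇒ R ⇒ V ⇒ c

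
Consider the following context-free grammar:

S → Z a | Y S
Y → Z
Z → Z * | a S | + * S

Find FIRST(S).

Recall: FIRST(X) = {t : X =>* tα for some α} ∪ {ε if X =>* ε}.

We compute FIRST(S) using the standard algorithm.
FIRST(S) = {+, a}
FIRST(Y) = {+, a}
FIRST(Z) = {+, a}
Therefore, FIRST(S) = {+, a}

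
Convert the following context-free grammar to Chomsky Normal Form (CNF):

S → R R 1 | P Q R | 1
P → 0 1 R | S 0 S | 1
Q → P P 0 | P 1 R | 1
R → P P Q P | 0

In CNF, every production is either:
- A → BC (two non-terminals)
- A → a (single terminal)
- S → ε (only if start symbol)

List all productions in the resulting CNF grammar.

T1 → 1; S → 1; T0 → 0; P → 1; Q → 1; R → 0; S → R X0; X0 → R T1; S → P X1; X1 → Q R; P → T0 X2; X2 → T1 R; P → S X3; X3 → T0 S; Q → P X4; X4 → P T0; Q → P X5; X5 → T1 R; R → P X6; X6 → P X7; X7 → Q P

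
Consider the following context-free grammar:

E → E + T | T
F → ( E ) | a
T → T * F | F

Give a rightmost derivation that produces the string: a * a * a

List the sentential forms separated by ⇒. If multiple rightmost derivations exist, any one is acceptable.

E ⇒ T ⇒ T * F ⇒ T * a ⇒ T * F * a ⇒ T * a * a ⇒ F * a * a ⇒ a * a * a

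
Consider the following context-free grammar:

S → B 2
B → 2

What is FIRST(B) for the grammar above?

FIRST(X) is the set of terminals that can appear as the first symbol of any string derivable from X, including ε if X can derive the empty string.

We compute FIRST(B) using the standard algorithm.
FIRST(B) = {2}
FIRST(S) = {2}
Therefore, FIRST(B) = {2}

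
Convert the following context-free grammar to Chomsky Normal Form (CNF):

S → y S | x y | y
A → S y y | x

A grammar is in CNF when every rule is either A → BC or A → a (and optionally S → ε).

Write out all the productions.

TY → y; TX → x; S → y; A → x; S → TY S; S → TX TY; A → S X0; X0 → TY TY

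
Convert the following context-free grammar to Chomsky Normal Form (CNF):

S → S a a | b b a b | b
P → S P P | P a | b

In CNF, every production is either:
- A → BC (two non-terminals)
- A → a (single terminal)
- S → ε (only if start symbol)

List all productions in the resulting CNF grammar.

TA → a; TB → b; S → b; P → b; S → S X0; X0 → TA TA; S → TB X1; X1 → TB X2; X2 → TA TB; P → S X3; X3 → P P; P → P TA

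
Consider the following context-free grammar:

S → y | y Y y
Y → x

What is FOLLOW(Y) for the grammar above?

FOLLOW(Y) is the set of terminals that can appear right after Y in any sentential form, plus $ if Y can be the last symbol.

We compute FOLLOW(Y) using the standard algorithm.
FOLLOW(S) starts with {$}.
FIRST(S) = {y}
FIRST(Y) = {x}
FOLLOW(S) = {$}
FOLLOW(Y) = {y}
Therefore, FOLLOW(Y) = {y}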